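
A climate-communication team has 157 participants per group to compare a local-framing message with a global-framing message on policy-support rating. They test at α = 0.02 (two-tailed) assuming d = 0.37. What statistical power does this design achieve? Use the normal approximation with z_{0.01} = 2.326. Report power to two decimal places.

For two equal groups, power = Φ(d·√(n/2) − z_{α/2}).
d·√(n/2) = 0.37 × √(157/2) = 0.37 × 8.860 = 3.278.
z_β = 3.278 − 2.326 = 0.952.
Power = Φ(0.952) = 0.830.

power ≈ 0.83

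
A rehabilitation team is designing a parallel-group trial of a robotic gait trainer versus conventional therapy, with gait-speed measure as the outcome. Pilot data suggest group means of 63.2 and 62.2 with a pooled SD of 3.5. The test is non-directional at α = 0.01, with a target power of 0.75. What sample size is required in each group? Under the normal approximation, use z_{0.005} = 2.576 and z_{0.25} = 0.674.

n = 259 per group

Cohen's d = |M₁ − M₂| / SD_pooled = |63.2 − 62.2| / 3.5 = 1.0 / 3.5 = 0.286.
For two independent groups with equal n: n = 2·((z_{α/2} + z_β) / d)².
z_{α/2} + z_β = 2.576 + 0.674 = 3.250.
n = 2 × (3.250 / 0.286)² = 2 × 11.364² = 2 × 129.13 = 258.3.
Round up to the next whole participant.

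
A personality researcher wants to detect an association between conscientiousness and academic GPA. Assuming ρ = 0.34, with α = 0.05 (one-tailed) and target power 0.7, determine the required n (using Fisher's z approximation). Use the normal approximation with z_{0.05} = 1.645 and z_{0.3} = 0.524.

n = 41

Fisher's z: C = ½·ln((1+r)/(1−r)) = ½·ln(2.0303) = 0.3541.
n = ((z_{α} + z_β)/C)² + 3.
(1.645 + 0.524) / 0.3541 = 2.169 / 0.3541 = 6.125.
n = 6.125² + 3 = 37.52 + 3 = 40.5.
Round up.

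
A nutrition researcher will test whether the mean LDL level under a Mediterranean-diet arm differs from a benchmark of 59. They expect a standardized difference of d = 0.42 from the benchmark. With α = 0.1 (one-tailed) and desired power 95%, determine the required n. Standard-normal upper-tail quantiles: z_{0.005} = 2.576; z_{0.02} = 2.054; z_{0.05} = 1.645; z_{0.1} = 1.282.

For a one-sample test: n = ((z_{α} + z_β) / d)².
z_{α} + z_β = 1.282 + 1.645 = 2.927.
n = (2.927 / 0.42)² = 6.969² = 48.57.
Round up.

n = 49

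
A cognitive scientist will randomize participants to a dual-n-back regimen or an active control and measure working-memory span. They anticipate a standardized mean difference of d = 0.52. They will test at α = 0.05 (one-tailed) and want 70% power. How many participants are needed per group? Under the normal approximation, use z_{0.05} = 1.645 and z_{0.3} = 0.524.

For two independent groups with equal n: n = 2·((z_{α} + z_β) / d)².
z_{α} + z_β = 1.645 + 0.524 = 2.169.
n = 2 × (2.169 / 0.52)² = 2 × 4.171² = 2 × 17.40 = 34.8.
Round up to the next whole participant.

n = 35 per group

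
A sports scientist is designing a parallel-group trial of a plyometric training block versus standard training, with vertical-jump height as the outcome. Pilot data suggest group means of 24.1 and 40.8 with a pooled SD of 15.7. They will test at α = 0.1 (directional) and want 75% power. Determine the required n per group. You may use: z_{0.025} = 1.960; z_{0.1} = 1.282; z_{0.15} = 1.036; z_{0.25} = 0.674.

Cohen's d = |M₁ − M₂| / SD_pooled = |24.1 − 40.8| / 15.7 = 16.7 / 15.7 = 1.064.
For two independent groups with equal n: n = 2·((z_{α} + z_β) / d)².
z_{α} + z_β = 1.282 + 0.674 = 1.956.
n = 2 × (1.956 / 1.064)² = 2 × 1.838² = 2 × 3.38 = 6.8.
Round up to the next whole participant.

n = 7 per group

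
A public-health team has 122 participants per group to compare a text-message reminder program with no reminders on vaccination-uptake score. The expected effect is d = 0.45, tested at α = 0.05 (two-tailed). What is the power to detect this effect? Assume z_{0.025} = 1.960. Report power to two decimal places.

For two equal groups, power = Φ(d·√(n/2) − z_{α/2}).
d·√(n/2) = 0.45 × √(122/2) = 0.45 × 7.810 = 3.515.
z_β = 3.515 − 1.960 = 1.555.
Power = Φ(1.555) = 0.940.

power ≈ 0.94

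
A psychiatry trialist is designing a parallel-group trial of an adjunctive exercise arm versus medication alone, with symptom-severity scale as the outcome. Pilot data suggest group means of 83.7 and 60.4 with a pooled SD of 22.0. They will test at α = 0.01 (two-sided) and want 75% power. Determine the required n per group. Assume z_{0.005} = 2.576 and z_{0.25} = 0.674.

n = 19 per group

Cohen's d = |M₁ − M₂| / SD_pooled = |83.7 − 60.4| / 22.0 = 23.3 / 22.0 = 1.059.
For two independent groups with equal n: n = 2·((z_{α/2} + z_β) / d)².
z_{α/2} + z_β = 2.576 + 0.674 = 3.250.
n = 2 × (3.250 / 1.059)² = 2 × 3.069² = 2 × 9.42 = 18.8.
Round up to the next whole participant.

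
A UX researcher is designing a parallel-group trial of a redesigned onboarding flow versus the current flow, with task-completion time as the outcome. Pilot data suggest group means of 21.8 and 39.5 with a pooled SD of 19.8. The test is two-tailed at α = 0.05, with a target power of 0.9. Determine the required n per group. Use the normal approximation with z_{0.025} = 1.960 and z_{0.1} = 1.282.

n = 27 per group

Cohen's d = |M₁ − M₂| / SD_pooled = |21.8 − 39.5| / 19.8 = 17.7 / 19.8 = 0.894.
For two independent groups with equal n: n = 2·((z_{α/2} + z_β) / d)².
z_{α/2} + z_β = 1.960 + 1.282 = 3.242.
n = 2 × (3.242 / 0.894)² = 2 × 3.626² = 2 × 13.15 = 26.3.
Round up to the next whole participant.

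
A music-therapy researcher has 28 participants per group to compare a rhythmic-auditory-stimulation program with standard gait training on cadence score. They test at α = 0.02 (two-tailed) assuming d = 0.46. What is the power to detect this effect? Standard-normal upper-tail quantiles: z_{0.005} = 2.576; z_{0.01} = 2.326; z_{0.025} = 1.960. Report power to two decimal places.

power ≈ 0.27

For two equal groups, power = Φ(d·√(n/2) − z_{α/2}).
d·√(n/2) = 0.46 × √(28/2) = 0.46 × 3.742 = 1.721.
z_β = 1.721 − 2.326 = -0.605.
Power = Φ(-0.605) = 0.273.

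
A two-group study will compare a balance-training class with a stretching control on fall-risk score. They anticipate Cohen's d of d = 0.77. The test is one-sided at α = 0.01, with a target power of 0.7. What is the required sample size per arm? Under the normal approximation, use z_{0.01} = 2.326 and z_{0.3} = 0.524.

n = 28 per group

For two independent groups with equal n: n = 2·((z_{α} + z_β) / d)².
z_{α} + z_β = 2.326 + 0.524 = 2.850.
n = 2 × (2.850 / 0.77)² = 2 × 3.701² = 2 × 13.70 = 27.4.
Round up to the next whole participant.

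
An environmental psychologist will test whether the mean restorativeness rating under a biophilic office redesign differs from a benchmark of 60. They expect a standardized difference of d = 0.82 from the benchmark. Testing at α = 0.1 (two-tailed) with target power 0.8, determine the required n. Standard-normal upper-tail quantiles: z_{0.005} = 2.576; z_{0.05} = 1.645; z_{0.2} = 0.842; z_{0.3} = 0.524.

n = 10

For a one-sample test: n = ((z_{α/2} + z_β) / d)².
z_{α/2} + z_β = 1.645 + 0.842 = 2.487.
n = (2.487 / 0.82)² = 3.033² = 9.20.
Round up.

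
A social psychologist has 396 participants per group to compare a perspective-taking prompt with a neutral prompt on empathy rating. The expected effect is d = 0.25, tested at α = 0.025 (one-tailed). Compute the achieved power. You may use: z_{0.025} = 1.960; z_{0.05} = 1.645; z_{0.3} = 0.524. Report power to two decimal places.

For two equal groups, power = Φ(d·√(n/2) − z_{α}).
d·√(n/2) = 0.25 × √(396/2) = 0.25 × 14.071 = 3.518.
z_β = 3.518 − 1.960 = 1.558.
Power = Φ(1.558) = 0.940.

power ≈ 0.94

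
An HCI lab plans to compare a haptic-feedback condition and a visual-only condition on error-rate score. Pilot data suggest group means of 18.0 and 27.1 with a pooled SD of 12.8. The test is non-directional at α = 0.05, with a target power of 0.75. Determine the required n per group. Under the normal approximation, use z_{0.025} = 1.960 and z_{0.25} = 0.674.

Cohen's d = |M₁ − M₂| / SD_pooled = |18.0 − 27.1| / 12.8 = 9.1 / 12.8 = 0.711.
For two independent groups with equal n: n = 2·((z_{α/2} + z_β) / d)².
z_{α/2} + z_β = 1.960 + 0.674 = 2.634.
n = 2 × (2.634 / 0.711)² = 2 × 3.705² = 2 × 13.72 = 27.4.
Round up to the next whole participant.

n = 28 per group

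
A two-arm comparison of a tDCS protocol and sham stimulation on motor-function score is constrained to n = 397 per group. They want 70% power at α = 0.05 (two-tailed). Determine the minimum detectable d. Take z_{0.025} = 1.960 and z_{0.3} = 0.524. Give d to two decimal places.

For two independent groups of n = 397 each: d_min = (z_{α/2} + z_β)·√(2/n).
z-sum = 1.960 + 0.524 = 2.484.
d_min = 2.484 × √(2/397) = 2.484 × 0.0710 = 0.176.

d_min ≈ 0.18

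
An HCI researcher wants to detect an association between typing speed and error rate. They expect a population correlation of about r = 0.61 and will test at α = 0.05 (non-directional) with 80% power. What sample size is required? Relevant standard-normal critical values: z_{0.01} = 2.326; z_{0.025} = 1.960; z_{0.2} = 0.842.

n = 19

Fisher's z: C = ½·ln((1+r)/(1−r)) = ½·ln(4.1282) = 0.7089.
n = ((z_{α/2} + z_β)/C)² + 3.
(1.960 + 0.842) / 0.7089 = 2.802 / 0.7089 = 3.953.
n = 3.953² + 3 = 15.62 + 3 = 18.6.
Round up.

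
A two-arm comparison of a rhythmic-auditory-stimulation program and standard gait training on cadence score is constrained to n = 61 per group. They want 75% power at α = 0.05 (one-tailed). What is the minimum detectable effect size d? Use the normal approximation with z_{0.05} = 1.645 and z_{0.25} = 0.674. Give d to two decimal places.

d_min ≈ 0.42

For two independent groups of n = 61 each: d_min = (z_{α} + z_β)·√(2/n).
z-sum = 1.645 + 0.674 = 2.319.
d_min = 2.319 × √(2/61) = 2.319 × 0.1811 = 0.420.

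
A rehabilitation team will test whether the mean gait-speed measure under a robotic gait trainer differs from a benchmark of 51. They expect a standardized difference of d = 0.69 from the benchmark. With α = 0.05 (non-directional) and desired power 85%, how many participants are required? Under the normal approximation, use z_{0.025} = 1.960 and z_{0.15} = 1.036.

For a one-sample test: n = ((z_{α/2} + z_β) / d)².
z_{α/2} + z_β = 1.960 + 1.036 = 2.996.
n = (2.996 / 0.69)² = 4.342² = 18.85.
Round up.

n = 19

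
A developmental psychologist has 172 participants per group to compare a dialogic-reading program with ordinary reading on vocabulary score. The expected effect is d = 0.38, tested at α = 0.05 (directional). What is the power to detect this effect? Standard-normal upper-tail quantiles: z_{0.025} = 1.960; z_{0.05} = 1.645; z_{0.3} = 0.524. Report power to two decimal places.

power ≈ 0.97

For two equal groups, power = Φ(d·√(n/2) − z_{α}).
d·√(n/2) = 0.38 × √(172/2) = 0.38 × 9.274 = 3.524.
z_β = 3.524 − 1.645 = 1.879.
Power = Φ(1.879) = 0.970.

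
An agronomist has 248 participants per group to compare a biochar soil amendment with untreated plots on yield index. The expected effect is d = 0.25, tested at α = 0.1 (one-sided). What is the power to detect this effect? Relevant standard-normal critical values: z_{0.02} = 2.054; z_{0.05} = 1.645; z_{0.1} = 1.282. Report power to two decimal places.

For two equal groups, power = Φ(d·√(n/2) − z_{α}).
d·√(n/2) = 0.25 × √(248/2) = 0.25 × 11.136 = 2.784.
z_β = 2.784 − 1.282 = 1.502.
Power = Φ(1.502) = 0.933.

power ≈ 0.93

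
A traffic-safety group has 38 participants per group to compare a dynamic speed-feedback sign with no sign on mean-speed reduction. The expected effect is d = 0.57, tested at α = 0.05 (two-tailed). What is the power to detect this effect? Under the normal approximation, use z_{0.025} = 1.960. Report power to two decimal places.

power ≈ 0.70

For two equal groups, power = Φ(d·√(n/2) − z_{α/2}).
d·√(n/2) = 0.57 × √(38/2) = 0.57 × 4.359 = 2.485.
z_β = 2.485 − 1.960 = 0.525.
Power = Φ(0.525) = 0.700.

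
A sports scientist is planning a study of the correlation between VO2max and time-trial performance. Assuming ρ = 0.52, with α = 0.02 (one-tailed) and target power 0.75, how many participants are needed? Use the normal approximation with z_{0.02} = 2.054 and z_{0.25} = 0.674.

Fisher's z: C = ½·ln((1+r)/(1−r)) = ½·ln(3.1667) = 0.5763.
n = ((z_{α} + z_β)/C)² + 3.
(2.054 + 0.674) / 0.5763 = 2.728 / 0.5763 = 4.734.
n = 4.734² + 3 = 22.41 + 3 = 25.4.
Round up.

n = 26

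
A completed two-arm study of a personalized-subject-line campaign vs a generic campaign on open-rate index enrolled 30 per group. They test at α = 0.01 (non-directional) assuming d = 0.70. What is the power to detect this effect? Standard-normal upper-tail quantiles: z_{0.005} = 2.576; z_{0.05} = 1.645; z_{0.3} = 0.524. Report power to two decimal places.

For two equal groups, power = Φ(d·√(n/2) − z_{α/2}).
d·√(n/2) = 0.70 × √(30/2) = 0.70 × 3.873 = 2.711.
z_β = 2.711 − 2.576 = 0.135.
Power = Φ(0.135) = 0.554.

power ≈ 0.55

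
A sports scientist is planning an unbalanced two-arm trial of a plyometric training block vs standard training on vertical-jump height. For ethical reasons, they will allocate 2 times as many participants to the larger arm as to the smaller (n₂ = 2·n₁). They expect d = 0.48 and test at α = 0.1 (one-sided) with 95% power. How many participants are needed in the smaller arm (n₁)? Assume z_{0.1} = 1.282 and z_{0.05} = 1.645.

With allocation ratio k = n₂/n₁ = 2, Var(x̄₁−x̄₂) = σ²(1/n₁ + 1/(k·n₁)) = σ²·(k+1)/(k·n₁).
So n₁ = (1 + 1/k)·((z_{α} + z_β)/d)² = 1.500 × (2.927/0.48)².
n₁ = 1.500 × 37.18 = 55.8.
Round up: n₁ = 56, giving n₂ = 2 × 56 = 112.

n₁ = 56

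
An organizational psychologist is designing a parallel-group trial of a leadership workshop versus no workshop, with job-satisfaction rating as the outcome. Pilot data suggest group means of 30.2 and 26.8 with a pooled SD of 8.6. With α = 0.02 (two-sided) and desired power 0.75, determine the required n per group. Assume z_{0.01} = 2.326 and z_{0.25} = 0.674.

Cohen's d = |M₁ − M₂| / SD_pooled = |30.2 − 26.8| / 8.6 = 3.4 / 8.6 = 0.395.
For two independent groups with equal n: n = 2·((z_{α/2} + z_β) / d)².
z_{α/2} + z_β = 2.326 + 0.674 = 3.000.
n = 2 × (3.000 / 0.395)² = 2 × 7.595² = 2 × 57.68 = 115.4.
Round up to the next whole participant.

n = 116 per group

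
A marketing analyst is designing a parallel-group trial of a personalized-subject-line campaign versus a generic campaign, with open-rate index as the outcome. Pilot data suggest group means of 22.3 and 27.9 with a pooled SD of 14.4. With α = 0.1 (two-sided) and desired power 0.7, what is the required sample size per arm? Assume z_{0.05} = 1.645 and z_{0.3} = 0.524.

n = 63 per group

Cohen's d = |M₁ − M₂| / SD_pooled = |22.3 − 27.9| / 14.4 = 5.6 / 14.4 = 0.389.
For two independent groups with equal n: n = 2·((z_{α/2} + z_β) / d)².
z_{α/2} + z_β = 1.645 + 0.524 = 2.169.
n = 2 × (2.169 / 0.389)² = 2 × 5.576² = 2 × 31.09 = 62.2.
Round up to the next whole participant.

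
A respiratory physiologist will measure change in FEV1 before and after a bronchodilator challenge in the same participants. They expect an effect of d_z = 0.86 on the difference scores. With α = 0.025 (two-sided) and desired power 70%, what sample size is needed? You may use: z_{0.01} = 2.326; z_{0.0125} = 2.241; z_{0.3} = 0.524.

For a paired (one-sample on differences) test: n = ((z_{α/2} + z_β) / d)².
z_{α/2} + z_β = 2.241 + 0.524 = 2.765.
n = (2.765 / 0.86)² = 3.215² = 10.34.
Round up.

n = 11 pairs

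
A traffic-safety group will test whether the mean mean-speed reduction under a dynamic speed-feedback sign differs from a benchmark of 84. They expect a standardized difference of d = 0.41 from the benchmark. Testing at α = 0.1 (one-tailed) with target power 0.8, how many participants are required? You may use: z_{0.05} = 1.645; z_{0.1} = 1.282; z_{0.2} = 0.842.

For a one-sample test: n = ((z_{α} + z_β) / d)².
z_{α} + z_β = 1.282 + 0.842 = 2.124.
n = (2.124 / 0.41)² = 5.180² = 26.84.
Round up.

n = 27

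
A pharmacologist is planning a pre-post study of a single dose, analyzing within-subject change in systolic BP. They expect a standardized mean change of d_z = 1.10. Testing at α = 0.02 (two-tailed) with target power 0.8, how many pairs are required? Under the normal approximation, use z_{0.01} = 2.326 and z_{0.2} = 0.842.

n = 9 pairs

For a paired (one-sample on differences) test: n = ((z_{α/2} + z_β) / d)².
z_{α/2} + z_β = 2.326 + 0.842 = 3.168.
n = (3.168 / 1.10)² = 2.880² = 8.29.
Round up.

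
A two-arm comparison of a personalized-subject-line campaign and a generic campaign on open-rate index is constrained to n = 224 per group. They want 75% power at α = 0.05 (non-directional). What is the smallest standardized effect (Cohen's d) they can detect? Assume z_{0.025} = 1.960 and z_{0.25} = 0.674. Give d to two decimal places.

d_min ≈ 0.25

For two independent groups of n = 224 each: d_min = (z_{α/2} + z_β)·√(2/n).
z-sum = 1.960 + 0.674 = 2.634.
d_min = 2.634 × √(2/224) = 2.634 × 0.0945 = 0.249.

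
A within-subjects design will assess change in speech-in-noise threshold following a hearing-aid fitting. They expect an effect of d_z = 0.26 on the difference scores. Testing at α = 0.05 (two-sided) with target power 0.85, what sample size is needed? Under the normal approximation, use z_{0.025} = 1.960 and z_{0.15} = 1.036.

n = 133 pairs

For a paired (one-sample on differences) test: n = ((z_{α/2} + z_β) / d)².
z_{α/2} + z_β = 1.960 + 1.036 = 2.996.
n = (2.996 / 0.26)² = 11.523² = 132.78.
Round up.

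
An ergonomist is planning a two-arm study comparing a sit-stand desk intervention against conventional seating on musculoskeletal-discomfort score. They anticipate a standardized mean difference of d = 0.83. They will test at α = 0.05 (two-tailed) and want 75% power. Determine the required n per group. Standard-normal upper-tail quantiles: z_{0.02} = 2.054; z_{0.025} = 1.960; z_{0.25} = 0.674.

For two independent groups with equal n: n = 2·((z_{α/2} + z_β) / d)².
z_{α/2} + z_β = 1.960 + 0.674 = 2.634.
n = 2 × (2.634 / 0.83)² = 2 × 3.173² = 2 × 10.07 = 20.1.
Round up to the next whole participant.

n = 21 per group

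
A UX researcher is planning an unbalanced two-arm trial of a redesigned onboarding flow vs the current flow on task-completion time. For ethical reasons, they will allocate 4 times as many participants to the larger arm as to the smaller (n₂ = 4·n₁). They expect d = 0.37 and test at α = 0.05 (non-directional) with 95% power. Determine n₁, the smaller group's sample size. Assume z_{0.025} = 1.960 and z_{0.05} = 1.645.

n₁ = 119

With allocation ratio k = n₂/n₁ = 4, Var(x̄₁−x̄₂) = σ²(1/n₁ + 1/(k·n₁)) = σ²·(k+1)/(k·n₁).
So n₁ = (1 + 1/k)·((z_{α/2} + z_β)/d)² = 1.250 × (3.605/0.37)².
n₁ = 1.250 × 94.93 = 118.7.
Round up: n₁ = 119, giving n₂ = 4 × 119 = 476.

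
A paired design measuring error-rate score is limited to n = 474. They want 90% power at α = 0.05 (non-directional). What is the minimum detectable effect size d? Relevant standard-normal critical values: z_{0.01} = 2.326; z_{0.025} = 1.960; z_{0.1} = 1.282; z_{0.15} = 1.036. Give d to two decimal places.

d_min ≈ 0.15

For a single sample (or paired design) of n = 474: d_min = (z_{α/2} + z_β)/√n.
z-sum = 1.960 + 1.282 = 3.242.
d_min = 3.242 / √474 = 3.242 / 21.772 = 0.149.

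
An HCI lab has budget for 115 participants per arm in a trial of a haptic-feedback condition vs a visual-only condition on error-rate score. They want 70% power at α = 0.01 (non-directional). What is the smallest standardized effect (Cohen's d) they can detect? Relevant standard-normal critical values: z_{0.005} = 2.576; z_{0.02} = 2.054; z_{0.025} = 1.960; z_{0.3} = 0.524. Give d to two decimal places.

For two independent groups of n = 115 each: d_min = (z_{α/2} + z_β)·√(2/n).
z-sum = 2.576 + 0.524 = 3.100.
d_min = 3.100 × √(2/115) = 3.100 × 0.1319 = 0.409.

d_min ≈ 0.41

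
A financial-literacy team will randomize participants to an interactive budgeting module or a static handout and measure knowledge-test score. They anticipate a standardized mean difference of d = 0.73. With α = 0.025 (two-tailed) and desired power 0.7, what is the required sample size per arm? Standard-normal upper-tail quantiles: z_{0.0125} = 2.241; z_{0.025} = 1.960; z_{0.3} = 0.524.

n = 29 per group

For two independent groups with equal n: n = 2·((z_{α/2} + z_β) / d)².
z_{α/2} + z_β = 2.241 + 0.524 = 2.765.
n = 2 × (2.765 / 0.73)² = 2 × 3.788² = 2 × 14.35 = 28.7.
Round up to the next whole participant.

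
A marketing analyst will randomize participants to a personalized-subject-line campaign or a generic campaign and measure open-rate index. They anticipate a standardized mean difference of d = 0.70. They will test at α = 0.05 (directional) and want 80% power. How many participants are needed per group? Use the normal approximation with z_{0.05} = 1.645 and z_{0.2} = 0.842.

n = 26 per group

For two independent groups with equal n: n = 2·((z_{α} + z_β) / d)².
z_{α} + z_β = 1.645 + 0.842 = 2.487.
n = 2 × (2.487 / 0.70)² = 2 × 3.553² = 2 × 12.62 = 25.2.
Round up to the next whole participant.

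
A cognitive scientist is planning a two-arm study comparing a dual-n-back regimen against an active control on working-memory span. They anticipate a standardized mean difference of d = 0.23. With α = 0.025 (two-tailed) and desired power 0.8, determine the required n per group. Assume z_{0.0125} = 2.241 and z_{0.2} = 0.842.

n = 360 per group

For two independent groups with equal n: n = 2·((z_{α/2} + z_β) / d)².
z_{α/2} + z_β = 2.241 + 0.842 = 3.083.
n = 2 × (3.083 / 0.23)² = 2 × 13.404² = 2 × 179.68 = 359.4.
Round up to the next whole participant.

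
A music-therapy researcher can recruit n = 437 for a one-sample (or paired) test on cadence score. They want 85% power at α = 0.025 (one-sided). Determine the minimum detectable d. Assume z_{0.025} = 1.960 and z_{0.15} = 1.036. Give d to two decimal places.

d_min ≈ 0.14

For a single sample (or paired design) of n = 437: d_min = (z_{α} + z_β)/√n.
z-sum = 1.960 + 1.036 = 2.996.
d_min = 2.996 / √437 = 2.996 / 20.905 = 0.143.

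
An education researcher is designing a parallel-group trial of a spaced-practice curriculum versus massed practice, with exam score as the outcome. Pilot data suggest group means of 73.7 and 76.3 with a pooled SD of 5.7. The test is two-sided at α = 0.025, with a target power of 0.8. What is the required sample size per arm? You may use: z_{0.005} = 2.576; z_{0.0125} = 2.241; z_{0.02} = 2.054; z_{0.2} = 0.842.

n = 92 per group

Cohen's d = |M₁ − M₂| / SD_pooled = |73.7 − 76.3| / 5.7 = 2.6 / 5.7 = 0.456.
For two independent groups with equal n: n = 2·((z_{α/2} + z_β) / d)².
z_{α/2} + z_β = 2.241 + 0.842 = 3.083.
n = 2 × (3.083 / 0.456)² = 2 × 6.761² = 2 × 45.71 = 91.4.
Round up to the next whole participant.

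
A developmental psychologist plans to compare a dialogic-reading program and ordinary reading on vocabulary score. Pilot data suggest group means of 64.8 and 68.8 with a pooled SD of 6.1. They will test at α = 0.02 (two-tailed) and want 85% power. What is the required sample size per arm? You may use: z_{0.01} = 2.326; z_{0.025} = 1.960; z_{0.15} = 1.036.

Cohen's d = |M₁ − M₂| / SD_pooled = |64.8 − 68.8| / 6.1 = 4.0 / 6.1 = 0.656.
For two independent groups with equal n: n = 2·((z_{α/2} + z_β) / d)².
z_{α/2} + z_β = 2.326 + 1.036 = 3.362.
n = 2 × (3.362 / 0.656)² = 2 × 5.125² = 2 × 26.27 = 52.5.
Round up to the next whole participant.

n = 53 per group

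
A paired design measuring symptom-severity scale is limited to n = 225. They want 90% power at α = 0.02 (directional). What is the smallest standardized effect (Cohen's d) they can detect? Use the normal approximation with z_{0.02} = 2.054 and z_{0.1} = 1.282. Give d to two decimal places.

d_min ≈ 0.22

For a single sample (or paired design) of n = 225: d_min = (z_{α} + z_β)/√n.
z-sum = 2.054 + 1.282 = 3.336.
d_min = 3.336 / √225 = 3.336 / 15.000 = 0.222.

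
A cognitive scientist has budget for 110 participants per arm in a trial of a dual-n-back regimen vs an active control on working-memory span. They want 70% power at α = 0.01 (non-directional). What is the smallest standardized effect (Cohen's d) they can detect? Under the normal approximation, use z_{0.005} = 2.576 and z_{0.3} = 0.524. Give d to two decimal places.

For two independent groups of n = 110 each: d_min = (z_{α/2} + z_β)·√(2/n).
z-sum = 2.576 + 0.524 = 3.100.
d_min = 3.100 × √(2/110) = 3.100 × 0.1348 = 0.418.

d_min ≈ 0.42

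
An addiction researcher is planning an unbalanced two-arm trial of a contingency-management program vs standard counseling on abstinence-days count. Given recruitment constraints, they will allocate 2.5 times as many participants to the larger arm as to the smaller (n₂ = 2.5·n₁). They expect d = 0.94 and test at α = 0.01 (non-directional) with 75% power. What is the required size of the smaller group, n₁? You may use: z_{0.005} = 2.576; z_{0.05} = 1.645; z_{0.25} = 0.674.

With allocation ratio k = n₂/n₁ = 2.5, Var(x̄₁−x̄₂) = σ²(1/n₁ + 1/(k·n₁)) = σ²·(k+1)/(k·n₁).
So n₁ = (1 + 1/k)·((z_{α/2} + z_β)/d)² = 1.400 × (3.250/0.94)².
n₁ = 1.400 × 11.95 = 16.7.
Round up: n₁ = 17, giving n₂ = ⌈2.5 × 17⌉ = ⌈42.5⌉ = 43.

n₁ = 17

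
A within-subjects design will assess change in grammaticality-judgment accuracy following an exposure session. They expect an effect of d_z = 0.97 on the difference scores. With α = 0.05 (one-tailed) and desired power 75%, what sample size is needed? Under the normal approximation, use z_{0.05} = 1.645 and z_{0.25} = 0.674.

For a paired (one-sample on differences) test: n = ((z_{α} + z_β) / d)².
z_{α} + z_β = 1.645 + 0.674 = 2.319.
n = (2.319 / 0.97)² = 2.391² = 5.72.
Round up.

n = 6 pairs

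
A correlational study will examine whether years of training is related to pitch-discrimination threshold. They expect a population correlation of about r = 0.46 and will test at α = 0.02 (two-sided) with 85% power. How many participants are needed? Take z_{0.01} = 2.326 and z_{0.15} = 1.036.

n = 49

Fisher's z: C = ½·ln((1+r)/(1−r)) = ½·ln(2.7037) = 0.4973.
n = ((z_{α/2} + z_β)/C)² + 3.
(2.326 + 1.036) / 0.4973 = 3.362 / 0.4973 = 6.761.
n = 6.761² + 3 = 45.70 + 3 = 48.7.
Round up.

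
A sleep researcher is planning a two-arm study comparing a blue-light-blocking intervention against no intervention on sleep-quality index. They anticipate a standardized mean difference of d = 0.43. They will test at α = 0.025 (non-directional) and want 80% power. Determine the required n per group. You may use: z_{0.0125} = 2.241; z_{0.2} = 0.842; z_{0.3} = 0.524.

For two independent groups with equal n: n = 2·((z_{α/2} + z_β) / d)².
z_{α/2} + z_β = 2.241 + 0.842 = 3.083.
n = 2 × (3.083 / 0.43)² = 2 × 7.170² = 2 × 51.41 = 102.8.
Round up to the next whole participant.

n = 103 per group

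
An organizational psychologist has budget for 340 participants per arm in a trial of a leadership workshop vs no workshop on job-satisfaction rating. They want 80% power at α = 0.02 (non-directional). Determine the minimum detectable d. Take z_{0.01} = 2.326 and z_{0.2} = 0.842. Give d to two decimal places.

d_min ≈ 0.24

For two independent groups of n = 340 each: d_min = (z_{α/2} + z_β)·√(2/n).
z-sum = 2.326 + 0.842 = 3.168.
d_min = 3.168 × √(2/340) = 3.168 × 0.0767 = 0.243.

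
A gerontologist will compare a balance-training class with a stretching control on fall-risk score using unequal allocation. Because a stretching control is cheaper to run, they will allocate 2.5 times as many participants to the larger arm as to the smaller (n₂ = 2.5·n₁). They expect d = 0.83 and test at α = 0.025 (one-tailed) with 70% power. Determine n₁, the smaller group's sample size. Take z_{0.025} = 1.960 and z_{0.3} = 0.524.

With allocation ratio k = n₂/n₁ = 2.5, Var(x̄₁−x̄₂) = σ²(1/n₁ + 1/(k·n₁)) = σ²·(k+1)/(k·n₁).
So n₁ = (1 + 1/k)·((z_{α} + z_β)/d)² = 1.400 × (2.484/0.83)².
n₁ = 1.400 × 8.96 = 12.5.
Round up: n₁ = 13, giving n₂ = ⌈2.5 × 13⌉ = ⌈32.5⌉ = 33.

n₁ = 13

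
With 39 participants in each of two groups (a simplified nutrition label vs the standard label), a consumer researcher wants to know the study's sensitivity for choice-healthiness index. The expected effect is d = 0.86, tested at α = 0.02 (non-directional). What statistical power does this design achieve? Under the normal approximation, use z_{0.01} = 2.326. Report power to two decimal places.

For two equal groups, power = Φ(d·√(n/2) − z_{α/2}).
d·√(n/2) = 0.86 × √(39/2) = 0.86 × 4.416 = 3.798.
z_β = 3.798 − 2.326 = 1.472.
Power = Φ(1.472) = 0.929.

power ≈ 0.93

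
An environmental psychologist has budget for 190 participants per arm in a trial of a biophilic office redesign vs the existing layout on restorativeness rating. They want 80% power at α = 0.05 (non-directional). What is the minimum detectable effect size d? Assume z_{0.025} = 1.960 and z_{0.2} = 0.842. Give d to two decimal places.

For two independent groups of n = 190 each: d_min = (z_{α/2} + z_β)·√(2/n).
z-sum = 1.960 + 0.842 = 2.802.
d_min = 2.802 × √(2/190) = 2.802 × 0.1026 = 0.287.

d_min ≈ 0.29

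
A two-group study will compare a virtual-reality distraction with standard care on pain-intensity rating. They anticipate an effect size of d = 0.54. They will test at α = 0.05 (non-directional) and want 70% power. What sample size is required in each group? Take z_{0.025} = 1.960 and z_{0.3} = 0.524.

n = 43 per group

For two independent groups with equal n: n = 2·((z_{α/2} + z_β) / d)².
z_{α/2} + z_β = 1.960 + 0.524 = 2.484.
n = 2 × (2.484 / 0.54)² = 2 × 4.600² = 2 × 21.16 = 42.3.
Round up to the next whole participant.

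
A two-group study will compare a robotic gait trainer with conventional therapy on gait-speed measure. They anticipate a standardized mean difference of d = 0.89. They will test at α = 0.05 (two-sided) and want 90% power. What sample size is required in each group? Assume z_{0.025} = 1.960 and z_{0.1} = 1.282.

For two independent groups with equal n: n = 2·((z_{α/2} + z_β) / d)².
z_{α/2} + z_β = 1.960 + 1.282 = 3.242.
n = 2 × (3.242 / 0.89)² = 2 × 3.643² = 2 × 13.27 = 26.5.
Round up to the next whole participant.

n = 27 per group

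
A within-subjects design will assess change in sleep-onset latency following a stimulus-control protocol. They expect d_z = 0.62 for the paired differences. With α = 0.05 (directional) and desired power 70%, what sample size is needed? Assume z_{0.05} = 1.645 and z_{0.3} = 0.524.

For a paired (one-sample on differences) test: n = ((z_{α} + z_β) / d)².
z_{α} + z_β = 1.645 + 0.524 = 2.169.
n = (2.169 / 0.62)² = 3.498² = 12.24.
Round up.

n = 13 pairs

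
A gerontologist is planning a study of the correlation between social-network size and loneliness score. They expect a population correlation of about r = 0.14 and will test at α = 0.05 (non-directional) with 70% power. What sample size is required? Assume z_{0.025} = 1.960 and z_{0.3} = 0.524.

Fisher's z: C = ½·ln((1+r)/(1−r)) = ½·ln(1.3256) = 0.1409.
n = ((z_{α/2} + z_β)/C)² + 3.
(1.960 + 0.524) / 0.1409 = 2.484 / 0.1409 = 17.630.
n = 17.630² + 3 = 310.80 + 3 = 313.8.
Round up.

n = 314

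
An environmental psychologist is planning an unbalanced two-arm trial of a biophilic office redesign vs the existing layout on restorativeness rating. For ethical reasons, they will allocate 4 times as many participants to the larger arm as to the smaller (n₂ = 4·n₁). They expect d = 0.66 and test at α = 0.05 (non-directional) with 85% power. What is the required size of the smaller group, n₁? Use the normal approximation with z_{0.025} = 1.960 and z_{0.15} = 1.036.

n₁ = 26

With allocation ratio k = n₂/n₁ = 4, Var(x̄₁−x̄₂) = σ²(1/n₁ + 1/(k·n₁)) = σ²·(k+1)/(k·n₁).
So n₁ = (1 + 1/k)·((z_{α/2} + z_β)/d)² = 1.250 × (2.996/0.66)².
n₁ = 1.250 × 20.61 = 25.8.
Round up: n₁ = 26, giving n₂ = 4 × 26 = 104.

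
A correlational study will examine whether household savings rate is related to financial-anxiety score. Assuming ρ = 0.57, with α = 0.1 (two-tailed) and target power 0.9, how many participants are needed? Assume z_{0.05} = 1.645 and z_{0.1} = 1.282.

Fisher's z: C = ½·ln((1+r)/(1−r)) = ½·ln(3.6512) = 0.6475.
n = ((z_{α/2} + z_β)/C)² + 3.
(1.645 + 1.282) / 0.6475 = 2.927 / 0.6475 = 4.520.
n = 4.520² + 3 = 20.43 + 3 = 23.4.
Round up.

n = 24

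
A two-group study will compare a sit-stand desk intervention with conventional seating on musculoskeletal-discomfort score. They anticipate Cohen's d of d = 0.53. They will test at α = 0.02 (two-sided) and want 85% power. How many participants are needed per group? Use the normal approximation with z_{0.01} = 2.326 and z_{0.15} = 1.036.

For two independent groups with equal n: n = 2·((z_{α/2} + z_β) / d)².
z_{α/2} + z_β = 2.326 + 1.036 = 3.362.
n = 2 × (3.362 / 0.53)² = 2 × 6.343² = 2 × 40.24 = 80.5.
Round up to the next whole participant.

n = 81 per group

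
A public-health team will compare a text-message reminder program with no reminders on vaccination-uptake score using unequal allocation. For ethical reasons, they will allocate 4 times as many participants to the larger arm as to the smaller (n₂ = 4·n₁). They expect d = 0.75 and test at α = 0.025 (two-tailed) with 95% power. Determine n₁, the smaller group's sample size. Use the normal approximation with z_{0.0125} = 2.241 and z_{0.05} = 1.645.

n₁ = 34

With allocation ratio k = n₂/n₁ = 4, Var(x̄₁−x̄₂) = σ²(1/n₁ + 1/(k·n₁)) = σ²·(k+1)/(k·n₁).
So n₁ = (1 + 1/k)·((z_{α/2} + z_β)/d)² = 1.250 × (3.886/0.75)².
n₁ = 1.250 × 26.85 = 33.6.
Round up: n₁ = 34, giving n₂ = 4 × 34 = 136.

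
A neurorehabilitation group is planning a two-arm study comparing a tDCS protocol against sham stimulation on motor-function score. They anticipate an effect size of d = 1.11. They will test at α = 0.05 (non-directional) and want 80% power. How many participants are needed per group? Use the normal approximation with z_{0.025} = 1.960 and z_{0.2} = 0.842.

n = 13 per group

For two independent groups with equal n: n = 2·((z_{α/2} + z_β) / d)².
z_{α/2} + z_β = 1.960 + 0.842 = 2.802.
n = 2 × (2.802 / 1.11)² = 2 × 2.524² = 2 × 6.37 = 12.7.
Round up to the next whole participant.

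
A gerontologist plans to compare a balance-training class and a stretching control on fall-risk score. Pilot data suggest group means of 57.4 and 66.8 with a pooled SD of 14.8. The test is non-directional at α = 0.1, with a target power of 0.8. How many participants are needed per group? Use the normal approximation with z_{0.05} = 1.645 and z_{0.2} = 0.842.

n = 31 per group

Cohen's d = |M₁ − M₂| / SD_pooled = |57.4 − 66.8| / 14.8 = 9.4 / 14.8 = 0.635.
For two independent groups with equal n: n = 2·((z_{α/2} + z_β) / d)².
z_{α/2} + z_β = 1.645 + 0.842 = 2.487.
n = 2 × (2.487 / 0.635)² = 2 × 3.917² = 2 × 15.34 = 30.7.
Round up to the next whole participant.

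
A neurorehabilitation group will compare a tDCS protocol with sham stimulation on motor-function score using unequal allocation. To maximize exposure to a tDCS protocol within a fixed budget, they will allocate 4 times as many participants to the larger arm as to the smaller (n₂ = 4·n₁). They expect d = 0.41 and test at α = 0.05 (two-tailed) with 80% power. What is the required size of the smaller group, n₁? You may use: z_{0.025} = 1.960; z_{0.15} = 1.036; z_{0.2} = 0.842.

With allocation ratio k = n₂/n₁ = 4, Var(x̄₁−x̄₂) = σ²(1/n₁ + 1/(k·n₁)) = σ²·(k+1)/(k·n₁).
So n₁ = (1 + 1/k)·((z_{α/2} + z_β)/d)² = 1.250 × (2.802/0.41)².
n₁ = 1.250 × 46.71 = 58.4.
Round up: n₁ = 59, giving n₂ = 4 × 59 = 236.

n₁ = 59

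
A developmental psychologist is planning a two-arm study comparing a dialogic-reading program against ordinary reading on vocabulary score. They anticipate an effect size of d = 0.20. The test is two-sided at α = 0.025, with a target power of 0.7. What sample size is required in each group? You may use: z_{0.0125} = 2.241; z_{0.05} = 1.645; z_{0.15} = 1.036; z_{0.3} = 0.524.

n = 383 per group

For two independent groups with equal n: n = 2·((z_{α/2} + z_β) / d)².
z_{α/2} + z_β = 2.241 + 0.524 = 2.765.
n = 2 × (2.765 / 0.20)² = 2 × 13.825² = 2 × 191.13 = 382.3.
Round up to the next whole participant.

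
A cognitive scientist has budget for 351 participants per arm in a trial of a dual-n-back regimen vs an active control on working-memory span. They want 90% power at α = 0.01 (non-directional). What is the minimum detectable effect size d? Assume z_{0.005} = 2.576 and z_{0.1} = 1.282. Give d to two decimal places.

d_min ≈ 0.29

For two independent groups of n = 351 each: d_min = (z_{α/2} + z_β)·√(2/n).
z-sum = 2.576 + 1.282 = 3.858.
d_min = 3.858 × √(2/351) = 3.858 × 0.0755 = 0.291.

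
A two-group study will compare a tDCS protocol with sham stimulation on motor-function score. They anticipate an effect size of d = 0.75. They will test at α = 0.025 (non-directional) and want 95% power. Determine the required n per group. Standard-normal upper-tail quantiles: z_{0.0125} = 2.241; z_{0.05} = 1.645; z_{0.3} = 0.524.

n = 54 per group

For two independent groups with equal n: n = 2·((z_{α/2} + z_β) / d)².
z_{α/2} + z_β = 2.241 + 1.645 = 3.886.
n = 2 × (3.886 / 0.75)² = 2 × 5.181² = 2 × 26.85 = 53.7.
Round up to the next whole participant.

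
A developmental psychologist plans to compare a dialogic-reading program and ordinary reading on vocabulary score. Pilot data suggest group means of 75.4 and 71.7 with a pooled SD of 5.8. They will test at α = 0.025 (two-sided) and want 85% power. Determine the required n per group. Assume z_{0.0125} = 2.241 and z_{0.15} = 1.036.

Cohen's d = |M₁ − M₂| / SD_pooled = |75.4 − 71.7| / 5.8 = 3.7 / 5.8 = 0.638.
For two independent groups with equal n: n = 2·((z_{α/2} + z_β) / d)².
z_{α/2} + z_β = 2.241 + 1.036 = 3.277.
n = 2 × (3.277 / 0.638)² = 2 × 5.136² = 2 × 26.38 = 52.8.
Round up to the next whole participant.

n = 53 per group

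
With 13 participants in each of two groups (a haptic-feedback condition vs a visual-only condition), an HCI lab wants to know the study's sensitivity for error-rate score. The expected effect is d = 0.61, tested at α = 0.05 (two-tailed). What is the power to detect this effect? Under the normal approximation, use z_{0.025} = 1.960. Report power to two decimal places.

For two equal groups, power = Φ(d·√(n/2) − z_{α/2}).
d·√(n/2) = 0.61 × √(13/2) = 0.61 × 2.550 = 1.555.
z_β = 1.555 − 1.960 = -0.405.
Power = Φ(-0.405) = 0.343.

power ≈ 0.34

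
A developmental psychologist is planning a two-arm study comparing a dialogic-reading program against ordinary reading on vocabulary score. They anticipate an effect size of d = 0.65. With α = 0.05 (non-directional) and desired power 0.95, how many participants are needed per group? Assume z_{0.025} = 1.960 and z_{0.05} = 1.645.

n = 62 per group

For two independent groups with equal n: n = 2·((z_{α/2} + z_β) / d)².
z_{α/2} + z_β = 1.960 + 1.645 = 3.605.
n = 2 × (3.605 / 0.65)² = 2 × 5.546² = 2 × 30.76 = 61.5.
Round up to the next whole participant.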